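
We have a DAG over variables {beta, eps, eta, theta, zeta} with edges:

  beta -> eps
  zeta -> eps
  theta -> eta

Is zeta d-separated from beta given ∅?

Yes — zeta and beta are d-separated given ∅.

The only undirected path from zeta to beta is:
Path 1: zeta → eps ← beta
  eps is a collider here and neither eps nor any of its descendants is conditioned on, so the collider stays closed — the path is blocked at eps.
Every path is blocked, so zeta and beta are d-separated given ∅.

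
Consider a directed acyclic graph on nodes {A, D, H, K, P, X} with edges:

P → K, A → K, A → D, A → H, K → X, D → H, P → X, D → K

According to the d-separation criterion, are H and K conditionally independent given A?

No

4 paths connect H and K; each must be blocked for d-separation to hold:
Path 1: H ← D → K
  D is a fork and D is not conditioned on — no node blocks this path, so it is active.
Path 2: H ← D ← A → K
  A is a fork here and A is conditioned on, so the path is blocked at A.
Path 3: H ← A → D → K
  A is a fork here and A is conditioned on, so the path is blocked at A.
Path 4: H ← A → K
  A is a fork here and A is conditioned on, so the path is blocked at A.
Since the path H ← D → K is active, H and K are not d-separated given {A}.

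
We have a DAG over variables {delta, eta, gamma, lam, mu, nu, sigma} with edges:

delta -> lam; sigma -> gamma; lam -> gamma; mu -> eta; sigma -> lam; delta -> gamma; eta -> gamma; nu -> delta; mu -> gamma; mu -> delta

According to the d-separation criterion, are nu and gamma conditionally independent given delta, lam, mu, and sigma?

Enumerating the 5 paths from nu to gamma and testing each for blocking by {delta, lam, mu, sigma}:
  1. nu → delta → gamma — delta:chain[blocks] ⇒ blocked
  2. nu → delta ← mu → gamma — delta:collider[open]; mu:fork[blocks] ⇒ blocked
  3. nu → delta ← mu → eta → gamma — delta:collider[open]; mu:fork[blocks]; eta:chain[open] ⇒ blocked
  4. nu → delta → lam ← sigma → gamma — delta:chain[blocks]; lam:collider[open]; sigma:fork[blocks] ⇒ blocked
  5. nu → delta → lam → gamma — delta:chain[blocks]; lam:chain[blocks] ⇒ blocked
Every path is blocked, so nu and gamma are d-separated given {delta, lam, mu, sigma}.

Yes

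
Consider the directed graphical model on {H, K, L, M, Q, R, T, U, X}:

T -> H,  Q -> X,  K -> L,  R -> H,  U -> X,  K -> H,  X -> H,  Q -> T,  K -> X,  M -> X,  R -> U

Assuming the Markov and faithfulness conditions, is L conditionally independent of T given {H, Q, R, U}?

No

We examine all 6 paths between L and T:
Path 1: L ← K → X ← U ← R → H ← T
  U is a chain here and U is conditioned on, so the path is blocked at U.
Path 2: L ← K → X ← Q → T
  Q is a fork here and Q is conditioned on, so the path is blocked at Q.
Path 3: L ← K → X → H ← T
  K is a fork and K is not conditioned on; X is a chain and X is not conditioned on; H is a collider and H is conditioned on, which opens it — no node blocks this path, so it is active.
Path 4: L ← K → H ← R → U → X ← Q → T
  R is a fork here and R is conditioned on, so the path is blocked at R.
Path 5: L ← K → H ← X ← Q → T
  Q is a fork here and Q is conditioned on, so the path is blocked at Q.
Path 6: L ← K → H ← T
  K is a fork and K is not conditioned on; H is a collider and H is conditioned on, which opens it — no node blocks this path, so it is active.
Because an active path exists, L and T are not d-separated.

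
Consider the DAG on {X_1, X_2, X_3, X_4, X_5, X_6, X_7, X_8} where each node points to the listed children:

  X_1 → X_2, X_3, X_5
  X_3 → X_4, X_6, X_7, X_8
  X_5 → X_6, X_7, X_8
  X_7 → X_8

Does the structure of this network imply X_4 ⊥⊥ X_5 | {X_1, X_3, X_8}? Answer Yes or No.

Yes — X_4 and X_5 are d-separated given {X_1, X_3, X_8}.

6 paths connect X_4 and X_5; each must be blocked for d-separation to hold:
Path 1: X_4 ← X_3 → X_7 → X_8 ← X_5
  X_3 is a fork here and X_3 is conditioned on, so the path is blocked at X_3.
Path 2: X_4 ← X_3 → X_7 ← X_5
  X_3 is a fork here and X_3 is conditioned on, so the path is blocked at X_3.
Path 3: X_4 ← X_3 → X_8 ← X_7 ← X_5
  X_3 is a fork here and X_3 is conditioned on, so the path is blocked at X_3.
Path 4: X_4 ← X_3 → X_8 ← X_5
  X_3 is a fork here and X_3 is conditioned on, so the path is blocked at X_3.
Path 5: X_4 ← X_3 → X_6 ← X_5
  X_3 is a fork here and X_3 is conditioned on, so the path is blocked at X_3.
Path 6: X_4 ← X_3 ← X_1 → X_5
  X_3 is a chain here and X_3 is conditioned on, so the path is blocked at X_3.
Since every path is blocked, d-separation holds.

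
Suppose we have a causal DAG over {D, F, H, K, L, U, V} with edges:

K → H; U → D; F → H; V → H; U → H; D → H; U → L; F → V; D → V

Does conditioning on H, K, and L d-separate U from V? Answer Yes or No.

Enumerating the 6 paths from U to V and testing each for blocking by {H, K, L}:
Path 1: U → H ← V
  H is a collider and H is conditioned on, which opens it — no node blocks this path, so it is active.
Path 2: U → H ← D → V
  H is a collider and H is conditioned on, which opens it; D is a fork and D is not conditioned on — no node blocks this path, so it is active.
Path 3: U → H ← F → V
  H is a collider and H is conditioned on, which opens it; F is a fork and F is not conditioned on — no node blocks this path, so it is active.
Path 4: U → D → H ← V
  D is a chain and D is not conditioned on; H is a collider and H is conditioned on, which opens it — no node blocks this path, so it is active.
Path 5: U → D → H ← F → V
  D is a chain and D is not conditioned on; H is a collider and H is conditioned on, which opens it; F is a fork and F is not conditioned on — no node blocks this path, so it is active.
Path 6: U → D → V
  D is a chain and D is not conditioned on — no node blocks this path, so it is active.
At least one path is unblocked, so d-separation fails.

No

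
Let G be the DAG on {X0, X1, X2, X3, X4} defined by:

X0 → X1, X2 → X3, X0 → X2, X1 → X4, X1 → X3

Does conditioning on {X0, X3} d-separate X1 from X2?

We examine all 2 paths between X1 and X2:
Path 1: X1 ← X0 → X2
  X0 is a fork here and X0 is conditioned on, so the path is blocked at X0.
Path 2: X1 → X3 ← X2
  X3 is a collider and X3 is conditioned on, which opens it — no node blocks this path, so it is active.
Because an active path exists, X1 and X2 are not d-separated.

No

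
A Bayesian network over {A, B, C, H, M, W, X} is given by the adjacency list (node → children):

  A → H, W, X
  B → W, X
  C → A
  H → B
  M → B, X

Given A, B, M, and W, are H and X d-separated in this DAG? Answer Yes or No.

Yes

We examine all 6 paths between H and X:
Path 1: H → B ← M → X
  M is a fork here and M is conditioned on, so the path is blocked at M.
Path 2: H → B → X
  B is a chain here and B is conditioned on, so the path is blocked at B.
Path 3: H → B → W ← A → X
  B is a chain here and B is conditioned on, so the path is blocked at B.
Path 4: H ← A → X
  A is a fork here and A is conditioned on, so the path is blocked at A.
Path 5: H ← A → W ← B ← M → X
  A is a fork here and A is conditioned on, so the path is blocked at A.
Path 6: H ← A → W ← B → X
  A is a fork here and A is conditioned on, so the path is blocked at A.
Every path is blocked, so H and X are d-separated given {A, B, M, W}.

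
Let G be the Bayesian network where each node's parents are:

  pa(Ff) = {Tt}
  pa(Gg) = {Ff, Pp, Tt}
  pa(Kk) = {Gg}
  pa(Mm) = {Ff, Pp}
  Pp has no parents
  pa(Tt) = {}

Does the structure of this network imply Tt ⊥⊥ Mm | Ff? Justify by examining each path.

Yes — Tt and Mm are d-separated given {Ff}.

We examine all 4 paths between Tt and Mm:
Path 1: Tt → Gg ← Ff → Mm
  Gg is a collider here and neither Gg nor any of its descendants is conditioned on, so the collider stays closed — the path is blocked at Gg.
Path 2: Tt → Gg ← Pp → Mm
  Gg is a collider here and neither Gg nor any of its descendants is conditioned on, so the collider stays closed — the path is blocked at Gg.
Path 3: Tt → Ff → Gg ← Pp → Mm
  Ff is a chain here and Ff is conditioned on, so the path is blocked at Ff.
Path 4: Tt → Ff → Mm
  Ff is a chain here and Ff is conditioned on, so the path is blocked at Ff.
All paths are blocked; Tt ⊥ Mm | {Ff} holds.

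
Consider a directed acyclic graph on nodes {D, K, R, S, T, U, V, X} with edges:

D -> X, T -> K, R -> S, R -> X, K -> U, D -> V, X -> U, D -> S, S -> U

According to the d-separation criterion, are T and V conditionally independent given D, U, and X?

We examine all 4 paths between T and V:
  1. T → K → U ← X ← D → V — K:chain[open]; U:collider[open]; X:chain[blocks]; D:fork[blocks] ⇒ blocked
  2. T → K → U ← X ← R → S ← D → V — K:chain[open]; U:collider[open]; X:chain[blocks]; R:fork[open]; S:collider[open]; D:fork[blocks] ⇒ blocked
  3. T → K → U ← S ← D → V — K:chain[open]; U:collider[open]; S:chain[open]; D:fork[blocks] ⇒ blocked
  4. T → K → U ← S ← R → X ← D → V — K:chain[open]; U:collider[open]; S:chain[open]; R:fork[open]; X:collider[open]; D:fork[blocks] ⇒ blocked
Every path is blocked, so T and V are d-separated given {D, U, X}.

Yes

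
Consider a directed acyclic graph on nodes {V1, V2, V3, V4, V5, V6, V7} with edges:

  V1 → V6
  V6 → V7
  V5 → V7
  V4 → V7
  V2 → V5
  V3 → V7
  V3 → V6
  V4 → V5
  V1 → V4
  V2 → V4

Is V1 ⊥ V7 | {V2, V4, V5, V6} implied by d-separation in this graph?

No

There are 5 undirected paths between V1 and V7; checking each against the conditioning set {V2, V4, V5, V6}:
  1. V1 → V6 → V7 — V6:chain[blocks] ⇒ blocked
  2. V1 → V6 ← V3 → V7 — V6:collider[open]; V3:fork[open] ⇒ active
  3. V1 → V4 → V7 — V4:chain[blocks] ⇒ blocked
  4. V1 → V4 ← V2 → V5 → V7 — V4:collider[open]; V2:fork[blocks]; V5:chain[blocks] ⇒ blocked
  5. V1 → V4 → V5 → V7 — V4:chain[blocks]; V5:chain[blocks] ⇒ blocked
Because an active path exists, V1 and V7 are not d-separated.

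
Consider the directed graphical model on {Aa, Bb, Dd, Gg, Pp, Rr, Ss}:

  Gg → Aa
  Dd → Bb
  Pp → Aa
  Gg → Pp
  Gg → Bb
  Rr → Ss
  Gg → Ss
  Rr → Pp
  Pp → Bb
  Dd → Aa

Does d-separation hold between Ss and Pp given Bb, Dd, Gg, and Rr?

Yes

Enumerating the 6 paths from Ss to Pp and testing each for blocking by {Bb, Dd, Gg, Rr}:
Path 1: Ss ← Rr → Pp
  Rr is a fork here and Rr is conditioned on, so the path is blocked at Rr.
Path 2: Ss ← Gg → Aa ← Dd → Bb ← Pp
  Gg is a fork here and Gg is conditioned on, so the path is blocked at Gg.
Path 3: Ss ← Gg → Aa ← Pp
  Gg is a fork here and Gg is conditioned on, so the path is blocked at Gg.
Path 4: Ss ← Gg → Pp
  Gg is a fork here and Gg is conditioned on, so the path is blocked at Gg.
Path 5: Ss ← Gg → Bb ← Dd → Aa ← Pp
  Gg is a fork here and Gg is conditioned on, so the path is blocked at Gg.
Path 6: Ss ← Gg → Bb ← Pp
  Gg is a fork here and Gg is conditioned on, so the path is blocked at Gg.
Since every path is blocked, d-separation holds.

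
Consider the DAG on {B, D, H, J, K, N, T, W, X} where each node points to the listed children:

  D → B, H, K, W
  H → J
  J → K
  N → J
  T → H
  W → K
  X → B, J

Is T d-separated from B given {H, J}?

There are 6 undirected paths between T and B; checking each against the conditioning set {H, J}:
  1. T → H → J → K ← W ← D → B — H:chain[blocks]; J:chain[blocks]; K:collider[blocks]; W:chain[open]; D:fork[open] ⇒ blocked
  2. T → H → J → K ← D → B — H:chain[blocks]; J:chain[blocks]; K:collider[blocks]; D:fork[open] ⇒ blocked
  3. T → H → J ← X → B — H:chain[blocks]; J:collider[open]; X:fork[open] ⇒ blocked
  4. T → H ← D → K ← J ← X → B — H:collider[open]; D:fork[open]; K:collider[blocks]; J:chain[blocks]; X:fork[open] ⇒ blocked
  5. T → H ← D → W → K ← J ← X → B — H:collider[open]; D:fork[open]; W:chain[open]; K:collider[blocks]; J:chain[blocks]; X:fork[open] ⇒ blocked
  6. T → H ← D → B — H:collider[open]; D:fork[open] ⇒ active
Since the path T → H ← D → B is active, T and B are not d-separated given {H, J}.

No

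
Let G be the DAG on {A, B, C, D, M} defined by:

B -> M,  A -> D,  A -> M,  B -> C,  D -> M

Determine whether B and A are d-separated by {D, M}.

2 paths connect B and A; each must be blocked for d-separation to hold:
Path 1: B → M ← D ← A
  D is a chain here and D is conditioned on, so the path is blocked at D.
Path 2: B → M ← A
  M is a collider and M is conditioned on, which opens it — no node blocks this path, so it is active.
At least one path is unblocked, so d-separation fails.

No — B and A are not d-separated given {D, M}.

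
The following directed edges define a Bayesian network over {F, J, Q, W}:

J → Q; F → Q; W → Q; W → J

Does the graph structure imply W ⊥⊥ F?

Enumerating the 2 paths from W to F and testing each for blocking by ∅:
  1. W → J → Q ← F — J:chain[open]; Q:collider[blocks] ⇒ blocked
  2. W → Q ← F — Q:collider[blocks] ⇒ blocked
Since every path is blocked, d-separation holds.

Yes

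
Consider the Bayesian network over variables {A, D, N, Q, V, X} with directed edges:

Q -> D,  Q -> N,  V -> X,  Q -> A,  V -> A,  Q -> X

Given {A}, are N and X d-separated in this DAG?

No

There are 2 undirected paths between N and X; checking each against the conditioning set {A}:
  1. N ← Q → X — Q:fork[open] ⇒ active
  2. N ← Q → A ← V → X — Q:fork[open]; A:collider[open]; V:fork[open] ⇒ active
Because an active path exists, N and X are not d-separated.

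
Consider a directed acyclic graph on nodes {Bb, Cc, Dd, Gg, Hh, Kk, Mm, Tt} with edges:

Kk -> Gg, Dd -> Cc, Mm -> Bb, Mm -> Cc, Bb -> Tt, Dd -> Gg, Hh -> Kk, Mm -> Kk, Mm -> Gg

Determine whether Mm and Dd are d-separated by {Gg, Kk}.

There are 3 undirected paths between Mm and Dd; checking each against the conditioning set {Gg, Kk}:
Path 1: Mm → Kk → Gg ← Dd
  Kk is a chain here and Kk is conditioned on, so the path is blocked at Kk.
Path 2: Mm → Gg ← Dd
  Gg is a collider and Gg is conditioned on, which opens it — no node blocks this path, so it is active.
Path 3: Mm → Cc ← Dd
  Cc is a collider here and neither Cc nor any of its descendants is conditioned on, so the collider stays closed — the path is blocked at Cc.
Because an active path exists, Mm and Dd are not d-separated.

No — Mm and Dd are not d-separated given {Gg, Kk}.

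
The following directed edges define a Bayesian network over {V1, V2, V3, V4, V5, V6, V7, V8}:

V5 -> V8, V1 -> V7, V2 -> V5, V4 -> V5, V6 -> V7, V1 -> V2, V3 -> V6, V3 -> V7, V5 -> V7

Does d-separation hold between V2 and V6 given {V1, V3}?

We examine all 4 paths between V2 and V6:
Path 1: V2 → V5 → V7 ← V3 → V6
  V7 is a collider here and neither V7 nor any of its descendants is conditioned on, so the collider stays closed — the path is blocked at V7.
Path 2: V2 → V5 → V7 ← V6
  V7 is a collider here and neither V7 nor any of its descendants is conditioned on, so the collider stays closed — the path is blocked at V7.
Path 3: V2 ← V1 → V7 ← V3 → V6
  V1 is a fork here and V1 is conditioned on, so the path is blocked at V1.
Path 4: V2 ← V1 → V7 ← V6
  V1 is a fork here and V1 is conditioned on, so the path is blocked at V1.
All paths are blocked; V2 ⊥ V6 | {V1, V3} holds.

Yes — V2 and V6 are d-separated given {V1, V3}.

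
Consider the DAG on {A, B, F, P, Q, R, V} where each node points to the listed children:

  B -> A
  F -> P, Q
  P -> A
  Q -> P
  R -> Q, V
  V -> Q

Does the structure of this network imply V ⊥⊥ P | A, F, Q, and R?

4 paths connect V and P; each must be blocked for d-separation to hold:
Path 1: V ← R → Q → P
  R is a fork here and R is conditioned on, so the path is blocked at R.
Path 2: V ← R → Q ← F → P
  R is a fork here and R is conditioned on, so the path is blocked at R.
Path 3: V → Q → P
  Q is a chain here and Q is conditioned on, so the path is blocked at Q.
Path 4: V → Q ← F → P
  F is a fork here and F is conditioned on, so the path is blocked at F.
Every path is blocked, so V and P are d-separated given {A, F, Q, R}.

Yes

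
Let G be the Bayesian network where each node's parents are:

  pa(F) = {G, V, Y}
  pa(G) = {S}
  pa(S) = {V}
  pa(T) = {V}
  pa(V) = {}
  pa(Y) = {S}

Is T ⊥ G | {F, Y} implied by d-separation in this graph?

Enumerating the 4 paths from T to G and testing each for blocking by {F, Y}:
  1. T ← V → S → Y → F ← G — V:fork[open]; S:chain[open]; Y:chain[blocks]; F:collider[open] ⇒ blocked
  2. T ← V → S → G — V:fork[open]; S:chain[open] ⇒ active
  3. T ← V → F ← Y ← S → G — V:fork[open]; F:collider[open]; Y:chain[blocks]; S:fork[open] ⇒ blocked
  4. T ← V → F ← G — V:fork[open]; F:collider[open] ⇒ active
Since the path T ← V → S → G is active, T and G are not d-separated given {F, Y}.

No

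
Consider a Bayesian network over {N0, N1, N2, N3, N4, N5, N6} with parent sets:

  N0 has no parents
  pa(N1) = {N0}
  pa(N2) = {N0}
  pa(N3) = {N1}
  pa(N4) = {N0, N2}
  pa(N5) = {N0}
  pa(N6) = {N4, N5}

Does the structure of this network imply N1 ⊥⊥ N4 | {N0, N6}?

We examine all 3 paths between N1 and N4:
Path 1: N1 ← N0 → N2 → N4
  N0 is a fork here and N0 is conditioned on, so the path is blocked at N0.
Path 2: N1 ← N0 → N5 → N6 ← N4
  N0 is a fork here and N0 is conditioned on, so the path is blocked at N0.
Path 3: N1 ← N0 → N4
  N0 is a fork here and N0 is conditioned on, so the path is blocked at N0.
Since every path is blocked, d-separation holds.

Yes — N1 and N4 are d-separated given {N0, N6}.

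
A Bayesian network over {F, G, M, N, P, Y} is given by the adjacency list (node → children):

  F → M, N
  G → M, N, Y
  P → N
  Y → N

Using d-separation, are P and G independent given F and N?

There are 3 undirected paths between P and G; checking each against the conditioning set {F, N}:
  1. P → N ← G — N:collider[open] ⇒ active
  2. P → N ← F → M ← G — N:collider[open]; F:fork[blocks]; M:collider[blocks] ⇒ blocked
  3. P → N ← Y ← G — N:collider[open]; Y:chain[open] ⇒ active
Since the path P → N ← G is active, P and G are not d-separated given {F, N}.

No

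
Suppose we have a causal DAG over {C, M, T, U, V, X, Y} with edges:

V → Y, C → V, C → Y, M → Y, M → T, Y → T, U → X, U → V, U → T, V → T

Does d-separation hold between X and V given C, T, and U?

Yes — X and V are d-separated given {C, T, U}.

We examine all 6 paths between X and V:
Path 1: X ← U → T ← Y ← C → V
  U is a fork here and U is conditioned on, so the path is blocked at U.
Path 2: X ← U → T ← Y ← V
  U is a fork here and U is conditioned on, so the path is blocked at U.
Path 3: X ← U → T ← V
  U is a fork here and U is conditioned on, so the path is blocked at U.
Path 4: X ← U → T ← M → Y ← C → V
  U is a fork here and U is conditioned on, so the path is blocked at U.
Path 5: X ← U → T ← M → Y ← V
  U is a fork here and U is conditioned on, so the path is blocked at U.
Path 6: X ← U → V
  U is a fork here and U is conditioned on, so the path is blocked at U.
Every path is blocked, so X and V are d-separated given {C, T, U}.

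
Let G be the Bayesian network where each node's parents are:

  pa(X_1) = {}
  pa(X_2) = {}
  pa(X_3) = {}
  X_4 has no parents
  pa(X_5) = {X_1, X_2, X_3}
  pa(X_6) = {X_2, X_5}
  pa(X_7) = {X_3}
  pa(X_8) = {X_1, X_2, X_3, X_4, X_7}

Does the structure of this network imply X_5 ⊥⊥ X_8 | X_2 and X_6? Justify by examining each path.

There are 5 undirected paths between X_5 and X_8; checking each against the conditioning set {X_2, X_6}:
Path 1: X_5 ← X_3 → X_8
  X_3 is a fork and X_3 is not conditioned on — no node blocks this path, so it is active.
Path 2: X_5 ← X_3 → X_7 → X_8
  X_3 is a fork and X_3 is not conditioned on; X_7 is a chain and X_7 is not conditioned on — no node blocks this path, so it is active.
Path 3: X_5 ← X_1 → X_8
  X_1 is a fork and X_1 is not conditioned on — no node blocks this path, so it is active.
Path 4: X_5 ← X_2 → X_8
  X_2 is a fork here and X_2 is conditioned on, so the path is blocked at X_2.
Path 5: X_5 → X_6 ← X_2 → X_8
  X_2 is a fork here and X_2 is conditioned on, so the path is blocked at X_2.
Because an active path exists, X_5 and X_8 are not d-separated.

No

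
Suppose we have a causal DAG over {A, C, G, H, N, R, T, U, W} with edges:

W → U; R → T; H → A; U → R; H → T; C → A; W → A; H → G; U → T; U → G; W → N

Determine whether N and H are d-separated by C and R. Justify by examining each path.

4 paths connect N and H; each must be blocked for d-separation to hold:
  1. N ← W → U → G ← H — W:fork[open]; U:chain[open]; G:collider[blocks] ⇒ blocked
  2. N ← W → U → R → T ← H — W:fork[open]; U:chain[open]; R:chain[blocks]; T:collider[blocks] ⇒ blocked
  3. N ← W → U → T ← H — W:fork[open]; U:chain[open]; T:collider[blocks] ⇒ blocked
  4. N ← W → A ← H — W:fork[open]; A:collider[blocks] ⇒ blocked
Since every path is blocked, d-separation holds.

Yes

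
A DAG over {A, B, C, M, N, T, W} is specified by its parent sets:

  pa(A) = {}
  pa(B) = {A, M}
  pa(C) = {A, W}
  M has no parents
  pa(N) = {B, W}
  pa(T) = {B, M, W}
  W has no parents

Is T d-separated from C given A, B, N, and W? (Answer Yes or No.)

Yes

There are 6 undirected paths between T and C; checking each against the conditioning set {A, B, N, W}:
Path 1: T ← M → B → N ← W → C
  B is a chain here and B is conditioned on, so the path is blocked at B.
Path 2: T ← M → B ← A → C
  A is a fork here and A is conditioned on, so the path is blocked at A.
Path 3: T ← B → N ← W → C
  B is a fork here and B is conditioned on, so the path is blocked at B.
Path 4: T ← B ← A → C
  B is a chain here and B is conditioned on, so the path is blocked at B.
Path 5: T ← W → N ← B ← A → C
  W is a fork here and W is conditioned on, so the path is blocked at W.
Path 6: T ← W → C
  W is a fork here and W is conditioned on, so the path is blocked at W.
Every path is blocked, so T and C are d-separated given {A, B, N, W}.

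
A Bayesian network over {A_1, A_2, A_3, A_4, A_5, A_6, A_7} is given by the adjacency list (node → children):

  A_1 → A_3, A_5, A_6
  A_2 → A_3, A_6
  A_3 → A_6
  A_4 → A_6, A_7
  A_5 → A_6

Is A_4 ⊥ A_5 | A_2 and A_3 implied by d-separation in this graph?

Yes — A_4 and A_5 are d-separated given {A_2, A_3}.

4 paths connect A_4 and A_5; each must be blocked for d-separation to hold:
Path 1: A_4 → A_6 ← A_5
  A_6 is a collider here and neither A_6 nor any of its descendants is conditioned on, so the collider stays closed — the path is blocked at A_6.
Path 2: A_4 → A_6 ← A_1 → A_5
  A_6 is a collider here and neither A_6 nor any of its descendants is conditioned on, so the collider stays closed — the path is blocked at A_6.
Path 3: A_4 → A_6 ← A_3 ← A_1 → A_5
  A_6 is a collider here and neither A_6 nor any of its descendants is conditioned on, so the collider stays closed — the path is blocked at A_6.
Path 4: A_4 → A_6 ← A_2 → A_3 ← A_1 → A_5
  A_6 is a collider here and neither A_6 nor any of its descendants is conditioned on, so the collider stays closed — the path is blocked at A_6.
Every path is blocked, so A_4 and A_5 are d-separated given {A_2, A_3}.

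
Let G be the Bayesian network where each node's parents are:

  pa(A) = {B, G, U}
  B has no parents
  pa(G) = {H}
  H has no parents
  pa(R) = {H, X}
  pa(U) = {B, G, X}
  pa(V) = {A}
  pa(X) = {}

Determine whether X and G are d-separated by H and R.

There are 4 undirected paths between X and G; checking each against the conditioning set {H, R}:
Path 1: X → U ← G
  U is a collider here and neither U nor any of its descendants is conditioned on, so the collider stays closed — the path is blocked at U.
Path 2: X → U ← B → A ← G
  U is a collider here and neither U nor any of its descendants is conditioned on, so the collider stays closed — the path is blocked at U.
Path 3: X → U → A ← G
  A is a collider here and neither A nor any of its descendants is conditioned on, so the collider stays closed — the path is blocked at A.
Path 4: X → R ← H → G
  H is a fork here and H is conditioned on, so the path is blocked at H.
Every path is blocked, so X and G are d-separated given {H, R}.

Yes — X and G are d-separated given {H, R}.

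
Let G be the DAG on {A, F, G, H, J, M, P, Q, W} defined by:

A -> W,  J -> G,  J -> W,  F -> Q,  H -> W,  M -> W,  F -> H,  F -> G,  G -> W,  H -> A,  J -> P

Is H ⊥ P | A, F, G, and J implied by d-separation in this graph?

There are 6 undirected paths between H and P; checking each against the conditioning set {A, F, G, J}:
Path 1: H → A → W ← J → P
  A is a chain here and A is conditioned on, so the path is blocked at A.
Path 2: H → A → W ← G ← J → P
  A is a chain here and A is conditioned on, so the path is blocked at A.
Path 3: H → W ← J → P
  W is a collider here and neither W nor any of its descendants is conditioned on, so the collider stays closed — the path is blocked at W.
Path 4: H → W ← G ← J → P
  W is a collider here and neither W nor any of its descendants is conditioned on, so the collider stays closed — the path is blocked at W.
Path 5: H ← F → G → W ← J → P
  F is a fork here and F is conditioned on, so the path is blocked at F.
Path 6: H ← F → G ← J → P
  F is a fork here and F is conditioned on, so the path is blocked at F.
All paths are blocked; H ⊥ P | {A, F, G, J} holds.

Yes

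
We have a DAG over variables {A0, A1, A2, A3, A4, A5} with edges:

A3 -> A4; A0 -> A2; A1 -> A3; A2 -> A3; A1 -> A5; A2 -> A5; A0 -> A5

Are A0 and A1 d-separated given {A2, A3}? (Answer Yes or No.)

Enumerating the 4 paths from A0 to A1 and testing each for blocking by {A2, A3}:
Path 1: A0 → A2 → A3 ← A1
  A2 is a chain here and A2 is conditioned on, so the path is blocked at A2.
Path 2: A0 → A2 → A5 ← A1
  A2 is a chain here and A2 is conditioned on, so the path is blocked at A2.
Path 3: A0 → A5 ← A1
  A5 is a collider here and neither A5 nor any of its descendants is conditioned on, so the collider stays closed — the path is blocked at A5.
Path 4: A0 → A5 ← A2 → A3 ← A1
  A5 is a collider here and neither A5 nor any of its descendants is conditioned on, so the collider stays closed — the path is blocked at A5.
Every path is blocked, so A0 and A1 are d-separated given {A2, A3}.

Yes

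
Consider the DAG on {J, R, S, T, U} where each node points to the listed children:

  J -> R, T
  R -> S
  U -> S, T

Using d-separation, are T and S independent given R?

No — T and S are not d-separated given {R}.

There are 2 undirected paths between T and S; checking each against the conditioning set {R}:
Path 1: T ← U → S
  U is a fork and U is not conditioned on — no node blocks this path, so it is active.
Path 2: T ← J → R → S
  R is a chain here and R is conditioned on, so the path is blocked at R.
At least one path is unblocked, so d-separation fails.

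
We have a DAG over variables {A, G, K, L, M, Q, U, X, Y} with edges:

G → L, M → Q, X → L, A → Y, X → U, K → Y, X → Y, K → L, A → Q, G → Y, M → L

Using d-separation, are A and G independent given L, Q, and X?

No

There are 6 undirected paths between A and G; checking each against the conditioning set {L, Q, X}:
Path 1: A → Q ← M → L ← G
  Q is a collider and Q is conditioned on, which opens it; M is a fork and M is not conditioned on; L is a collider and L is conditioned on, which opens it — no node blocks this path, so it is active.
Path 2: A → Q ← M → L ← K → Y ← G
  Y is a collider here and neither Y nor any of its descendants is conditioned on, so the collider stays closed — the path is blocked at Y.
Path 3: A → Q ← M → L ← X → Y ← G
  X is a fork here and X is conditioned on, so the path is blocked at X.
Path 4: A → Y ← G
  Y is a collider here and neither Y nor any of its descendants is conditioned on, so the collider stays closed — the path is blocked at Y.
Path 5: A → Y ← K → L ← G
  Y is a collider here and neither Y nor any of its descendants is conditioned on, so the collider stays closed — the path is blocked at Y.
Path 6: A → Y ← X → L ← G
  Y is a collider here and neither Y nor any of its descendants is conditioned on, so the collider stays closed — the path is blocked at Y.
Since the path A → Q ← M → L ← G is active, A and G are not d-separated given {L, Q, X}.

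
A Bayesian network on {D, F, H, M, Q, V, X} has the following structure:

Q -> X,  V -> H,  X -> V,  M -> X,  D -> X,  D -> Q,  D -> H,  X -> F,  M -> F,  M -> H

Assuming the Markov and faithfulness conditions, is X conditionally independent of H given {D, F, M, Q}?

We examine all 5 paths between X and H:
Path 1: X ← M → H
  M is a fork here and M is conditioned on, so the path is blocked at M.
Path 2: X ← D → H
  D is a fork here and D is conditioned on, so the path is blocked at D.
Path 3: X ← Q ← D → H
  Q is a chain here and Q is conditioned on, so the path is blocked at Q.
Path 4: X → V → H
  V is a chain and V is not conditioned on — no node blocks this path, so it is active.
Path 5: X → F ← M → H
  M is a fork here and M is conditioned on, so the path is blocked at M.
Since the path X → V → H is active, X and H are not d-separated given {D, F, M, Q}.

No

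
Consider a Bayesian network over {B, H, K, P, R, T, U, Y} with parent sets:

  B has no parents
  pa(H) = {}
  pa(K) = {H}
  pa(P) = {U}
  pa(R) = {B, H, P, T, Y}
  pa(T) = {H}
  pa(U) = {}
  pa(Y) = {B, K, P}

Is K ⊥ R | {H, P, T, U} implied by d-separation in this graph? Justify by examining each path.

Enumerating the 5 paths from K to R and testing each for blocking by {H, P, T, U}:
Path 1: K → Y ← B → R
  Y is a collider here and neither Y nor any of its descendants is conditioned on, so the collider stays closed — the path is blocked at Y.
Path 2: K → Y → R
  Y is a chain and Y is not conditioned on — no node blocks this path, so it is active.
Path 3: K → Y ← P → R
  Y is a collider here and neither Y nor any of its descendants is conditioned on, so the collider stays closed — the path is blocked at Y.
Path 4: K ← H → R
  H is a fork here and H is conditioned on, so the path is blocked at H.
Path 5: K ← H → T → R
  H is a fork here and H is conditioned on, so the path is blocked at H.
Because an active path exists, K and R are not d-separated.

No — K and R are not d-separated given {H, P, T, U}.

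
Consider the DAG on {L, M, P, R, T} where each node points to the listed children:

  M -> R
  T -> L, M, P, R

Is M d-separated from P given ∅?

2 paths connect M and P; each must be blocked for d-separation to hold:
  1. M → R ← T → P — R:collider[blocks]; T:fork[open] ⇒ blocked
  2. M ← T → P — T:fork[open] ⇒ active
Since the path M ← T → P is active, M and P are not d-separated given ∅.

No — M and P are not d-separated given ∅.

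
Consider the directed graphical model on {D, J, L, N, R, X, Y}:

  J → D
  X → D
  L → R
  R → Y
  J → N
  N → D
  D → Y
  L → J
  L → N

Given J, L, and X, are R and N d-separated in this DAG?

We examine all 6 paths between R and N:
  1. R → Y ← D ← N — Y:collider[blocks]; D:chain[open] ⇒ blocked
  2. R → Y ← D ← J → N — Y:collider[blocks]; D:chain[open]; J:fork[blocks] ⇒ blocked
  3. R → Y ← D ← J ← L → N — Y:collider[blocks]; D:chain[open]; J:chain[blocks]; L:fork[blocks] ⇒ blocked
  4. R ← L → N — L:fork[blocks] ⇒ blocked
  5. R ← L → J → N — L:fork[blocks]; J:chain[blocks] ⇒ blocked
  6. R ← L → J → D ← N — L:fork[blocks]; J:chain[blocks]; D:collider[blocks] ⇒ blocked
Since every path is blocked, d-separation holds.

Yes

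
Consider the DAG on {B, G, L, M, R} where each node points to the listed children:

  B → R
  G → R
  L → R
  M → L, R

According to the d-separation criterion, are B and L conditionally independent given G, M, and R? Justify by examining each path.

Enumerating the 2 paths from B to L and testing each for blocking by {G, M, R}:
  1. B → R ← L — R:collider[open] ⇒ active
  2. B → R ← M → L — R:collider[open]; M:fork[blocks] ⇒ blocked
At least one path is unblocked, so d-separation fails.

No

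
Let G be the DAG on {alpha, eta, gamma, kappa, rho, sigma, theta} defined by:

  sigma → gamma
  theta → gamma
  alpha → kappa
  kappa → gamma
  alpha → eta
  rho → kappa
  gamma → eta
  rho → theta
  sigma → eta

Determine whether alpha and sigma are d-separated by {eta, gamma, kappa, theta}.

We examine all 6 paths between alpha and sigma:
Path 1: alpha → eta ← sigma
  eta is a collider and eta is conditioned on, which opens it — no node blocks this path, so it is active.
Path 2: alpha → eta ← gamma ← sigma
  gamma is a chain here and gamma is conditioned on, so the path is blocked at gamma.
Path 3: alpha → kappa ← rho → theta → gamma ← sigma
  theta is a chain here and theta is conditioned on, so the path is blocked at theta.
Path 4: alpha → kappa ← rho → theta → gamma → eta ← sigma
  theta is a chain here and theta is conditioned on, so the path is blocked at theta.
Path 5: alpha → kappa → gamma ← sigma
  kappa is a chain here and kappa is conditioned on, so the path is blocked at kappa.
Path 6: alpha → kappa → gamma → eta ← sigma
  kappa is a chain here and kappa is conditioned on, so the path is blocked at kappa.
At least one path is unblocked, so d-separation fails.

No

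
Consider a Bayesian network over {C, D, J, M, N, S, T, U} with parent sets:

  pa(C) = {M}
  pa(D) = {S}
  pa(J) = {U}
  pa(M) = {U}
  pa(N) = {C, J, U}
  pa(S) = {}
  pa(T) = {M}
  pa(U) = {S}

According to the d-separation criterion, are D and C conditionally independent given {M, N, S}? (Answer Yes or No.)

We examine all 3 paths between D and C:
Path 1: D ← S → U → N ← C
  S is a fork here and S is conditioned on, so the path is blocked at S.
Path 2: D ← S → U → J → N ← C
  S is a fork here and S is conditioned on, so the path is blocked at S.
Path 3: D ← S → U → M → C
  S is a fork here and S is conditioned on, so the path is blocked at S.
All paths are blocked; D ⊥ C | {M, N, S} holds.

Yes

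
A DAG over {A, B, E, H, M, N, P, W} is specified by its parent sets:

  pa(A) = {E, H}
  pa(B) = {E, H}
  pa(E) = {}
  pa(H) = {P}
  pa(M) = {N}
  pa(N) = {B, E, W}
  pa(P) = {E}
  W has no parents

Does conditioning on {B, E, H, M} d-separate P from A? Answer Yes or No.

6 paths connect P and A; each must be blocked for d-separation to hold:
Path 1: P → H → B ← E → A
  H is a chain here and H is conditioned on, so the path is blocked at H.
Path 2: P → H → B → N ← E → A
  H is a chain here and H is conditioned on, so the path is blocked at H.
Path 3: P → H → A
  H is a chain here and H is conditioned on, so the path is blocked at H.
Path 4: P ← E → B ← H → A
  E is a fork here and E is conditioned on, so the path is blocked at E.
Path 5: P ← E → N ← B ← H → A
  E is a fork here and E is conditioned on, so the path is blocked at E.
Path 6: P ← E → A
  E is a fork here and E is conditioned on, so the path is blocked at E.
All paths are blocked; P ⊥ A | {B, E, H, M} holds.

Yes — P and A are d-separated given {B, E, H, M}.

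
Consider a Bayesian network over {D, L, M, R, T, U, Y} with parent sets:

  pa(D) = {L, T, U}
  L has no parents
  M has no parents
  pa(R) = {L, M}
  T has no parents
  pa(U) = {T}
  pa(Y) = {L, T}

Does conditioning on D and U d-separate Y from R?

No

Enumerating the 3 paths from Y to R and testing each for blocking by {D, U}:
  1. Y ← L → R — L:fork[open] ⇒ active
  2. Y ← T → D ← L → R — T:fork[open]; D:collider[open]; L:fork[open] ⇒ active
  3. Y ← T → U → D ← L → R — T:fork[open]; U:chain[blocks]; D:collider[open]; L:fork[open] ⇒ blocked
Because an active path exists, Y and R are not d-separated.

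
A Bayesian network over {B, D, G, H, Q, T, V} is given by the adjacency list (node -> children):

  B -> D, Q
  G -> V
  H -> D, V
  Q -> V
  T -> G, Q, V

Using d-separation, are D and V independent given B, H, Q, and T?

Yes

4 paths connect D and V; each must be blocked for d-separation to hold:
  1. D ← B → Q ← T → V — B:fork[blocks]; Q:collider[open]; T:fork[blocks] ⇒ blocked
  2. D ← B → Q ← T → G → V — B:fork[blocks]; Q:collider[open]; T:fork[blocks]; G:chain[open] ⇒ blocked
  3. D ← B → Q → V — B:fork[blocks]; Q:chain[blocks] ⇒ blocked
  4. D ← H → V — H:fork[blocks] ⇒ blocked
Every path is blocked, so D and V are d-separated given {B, H, Q, T}.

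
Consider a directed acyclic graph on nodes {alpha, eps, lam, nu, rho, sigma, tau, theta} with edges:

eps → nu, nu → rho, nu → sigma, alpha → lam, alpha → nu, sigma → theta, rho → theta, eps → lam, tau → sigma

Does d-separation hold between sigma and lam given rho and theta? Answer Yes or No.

4 paths connect sigma and lam; each must be blocked for d-separation to hold:
Path 1: sigma → theta ← rho ← nu ← eps → lam
  rho is a chain here and rho is conditioned on, so the path is blocked at rho.
Path 2: sigma → theta ← rho ← nu ← alpha → lam
  rho is a chain here and rho is conditioned on, so the path is blocked at rho.
Path 3: sigma ← nu ← eps → lam
  nu is a chain and nu is not conditioned on; eps is a fork and eps is not conditioned on — no node blocks this path, so it is active.
Path 4: sigma ← nu ← alpha → lam
  nu is a chain and nu is not conditioned on; alpha is a fork and alpha is not conditioned on — no node blocks this path, so it is active.
Since the path sigma ← nu ← eps → lam is active, sigma and lam are not d-separated given {rho, theta}.

No — sigma and lam are not d-separated given {rho, theta}.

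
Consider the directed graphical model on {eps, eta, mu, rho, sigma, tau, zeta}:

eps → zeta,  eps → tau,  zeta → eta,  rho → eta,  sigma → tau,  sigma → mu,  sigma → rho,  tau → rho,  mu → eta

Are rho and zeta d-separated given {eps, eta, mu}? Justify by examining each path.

Enumerating the 6 paths from rho to zeta and testing each for blocking by {eps, eta, mu}:
Path 1: rho → eta ← mu ← sigma → tau ← eps → zeta
  mu is a chain here and mu is conditioned on, so the path is blocked at mu.
Path 2: rho → eta ← zeta
  eta is a collider and eta is conditioned on, which opens it — no node blocks this path, so it is active.
Path 3: rho ← sigma → mu → eta ← zeta
  mu is a chain here and mu is conditioned on, so the path is blocked at mu.
Path 4: rho ← sigma → tau ← eps → zeta
  eps is a fork here and eps is conditioned on, so the path is blocked at eps.
Path 5: rho ← tau ← eps → zeta
  eps is a fork here and eps is conditioned on, so the path is blocked at eps.
Path 6: rho ← tau ← sigma → mu → eta ← zeta
  mu is a chain here and mu is conditioned on, so the path is blocked at mu.
Since the path rho → eta ← zeta is active, rho and zeta are not d-separated given {eps, eta, mu}.

No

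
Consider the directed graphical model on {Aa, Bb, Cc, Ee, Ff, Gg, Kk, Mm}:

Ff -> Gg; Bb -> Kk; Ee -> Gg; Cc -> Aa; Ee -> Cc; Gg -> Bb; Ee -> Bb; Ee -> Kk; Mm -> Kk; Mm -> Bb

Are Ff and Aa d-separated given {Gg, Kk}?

There are 4 undirected paths between Ff and Aa; checking each against the conditioning set {Gg, Kk}:
Path 1: Ff → Gg ← Ee → Cc → Aa
  Gg is a collider and Gg is conditioned on, which opens it; Ee is a fork and Ee is not conditioned on; Cc is a chain and Cc is not conditioned on — no node blocks this path, so it is active.
Path 2: Ff → Gg → Bb → Kk ← Ee → Cc → Aa
  Gg is a chain here and Gg is conditioned on, so the path is blocked at Gg.
Path 3: Ff → Gg → Bb ← Mm → Kk ← Ee → Cc → Aa
  Gg is a chain here and Gg is conditioned on, so the path is blocked at Gg.
Path 4: Ff → Gg → Bb ← Ee → Cc → Aa
  Gg is a chain here and Gg is conditioned on, so the path is blocked at Gg.
Because an active path exists, Ff and Aa are not d-separated.

No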